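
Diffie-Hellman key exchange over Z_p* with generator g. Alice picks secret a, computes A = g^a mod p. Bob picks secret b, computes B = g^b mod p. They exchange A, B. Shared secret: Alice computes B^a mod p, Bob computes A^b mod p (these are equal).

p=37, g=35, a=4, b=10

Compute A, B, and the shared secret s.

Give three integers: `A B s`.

Answer: 16 25 16

Derivation:
A = 35^4 mod 37  (bits of 4 = 100)
  bit 0 = 1: r = r^2 * 35 mod 37 = 1^2 * 35 = 1*35 = 35
  bit 1 = 0: r = r^2 mod 37 = 35^2 = 4
  bit 2 = 0: r = r^2 mod 37 = 4^2 = 16
  -> A = 16
B = 35^10 mod 37  (bits of 10 = 1010)
  bit 0 = 1: r = r^2 * 35 mod 37 = 1^2 * 35 = 1*35 = 35
  bit 1 = 0: r = r^2 mod 37 = 35^2 = 4
  bit 2 = 1: r = r^2 * 35 mod 37 = 4^2 * 35 = 16*35 = 5
  bit 3 = 0: r = r^2 mod 37 = 5^2 = 25
  -> B = 25
s = B^a = 25^4 mod 37  (bits of 4 = 100)
  bit 0 = 1: r = r^2 * 25 mod 37 = 1^2 * 25 = 1*25 = 25
  bit 1 = 0: r = r^2 mod 37 = 25^2 = 33
  bit 2 = 0: r = r^2 mod 37 = 33^2 = 16
  -> s = B^a = 16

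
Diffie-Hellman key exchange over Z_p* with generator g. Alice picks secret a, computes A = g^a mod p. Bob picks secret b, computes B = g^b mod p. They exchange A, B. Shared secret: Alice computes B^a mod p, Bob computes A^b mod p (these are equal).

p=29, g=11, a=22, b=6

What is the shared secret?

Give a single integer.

A = 11^22 mod 29  (bits of 22 = 10110)
  bit 0 = 1: r = r^2 * 11 mod 29 = 1^2 * 11 = 1*11 = 11
  bit 1 = 0: r = r^2 mod 29 = 11^2 = 5
  bit 2 = 1: r = r^2 * 11 mod 29 = 5^2 * 11 = 25*11 = 14
  bit 3 = 1: r = r^2 * 11 mod 29 = 14^2 * 11 = 22*11 = 10
  bit 4 = 0: r = r^2 mod 29 = 10^2 = 13
  -> A = 13
B = 11^6 mod 29  (bits of 6 = 110)
  bit 0 = 1: r = r^2 * 11 mod 29 = 1^2 * 11 = 1*11 = 11
  bit 1 = 1: r = r^2 * 11 mod 29 = 11^2 * 11 = 5*11 = 26
  bit 2 = 0: r = r^2 mod 29 = 26^2 = 9
  -> B = 9
s = B^a = 9^22 mod 29  (bits of 22 = 10110)
  bit 0 = 1: r = r^2 * 9 mod 29 = 1^2 * 9 = 1*9 = 9
  bit 1 = 0: r = r^2 mod 29 = 9^2 = 23
  bit 2 = 1: r = r^2 * 9 mod 29 = 23^2 * 9 = 7*9 = 5
  bit 3 = 1: r = r^2 * 9 mod 29 = 5^2 * 9 = 25*9 = 22
  bit 4 = 0: r = r^2 mod 29 = 22^2 = 20
  -> s = B^a = 20

Answer: 20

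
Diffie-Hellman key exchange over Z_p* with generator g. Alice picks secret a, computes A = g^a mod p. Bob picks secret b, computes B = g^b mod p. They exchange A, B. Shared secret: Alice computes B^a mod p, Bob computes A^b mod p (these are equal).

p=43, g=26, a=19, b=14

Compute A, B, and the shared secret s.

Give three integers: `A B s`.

Answer: 18 6 6

Derivation:
A = 26^19 mod 43  (bits of 19 = 10011)
  bit 0 = 1: r = r^2 * 26 mod 43 = 1^2 * 26 = 1*26 = 26
  bit 1 = 0: r = r^2 mod 43 = 26^2 = 31
  bit 2 = 0: r = r^2 mod 43 = 31^2 = 15
  bit 3 = 1: r = r^2 * 26 mod 43 = 15^2 * 26 = 10*26 = 2
  bit 4 = 1: r = r^2 * 26 mod 43 = 2^2 * 26 = 4*26 = 18
  -> A = 18
B = 26^14 mod 43  (bits of 14 = 1110)
  bit 0 = 1: r = r^2 * 26 mod 43 = 1^2 * 26 = 1*26 = 26
  bit 1 = 1: r = r^2 * 26 mod 43 = 26^2 * 26 = 31*26 = 32
  bit 2 = 1: r = r^2 * 26 mod 43 = 32^2 * 26 = 35*26 = 7
  bit 3 = 0: r = r^2 mod 43 = 7^2 = 6
  -> B = 6
s = B^a = 6^19 mod 43  (bits of 19 = 10011)
  bit 0 = 1: r = r^2 * 6 mod 43 = 1^2 * 6 = 1*6 = 6
  bit 1 = 0: r = r^2 mod 43 = 6^2 = 36
  bit 2 = 0: r = r^2 mod 43 = 36^2 = 6
  bit 3 = 1: r = r^2 * 6 mod 43 = 6^2 * 6 = 36*6 = 1
  bit 4 = 1: r = r^2 * 6 mod 43 = 1^2 * 6 = 1*6 = 6
  -> s = B^a = 6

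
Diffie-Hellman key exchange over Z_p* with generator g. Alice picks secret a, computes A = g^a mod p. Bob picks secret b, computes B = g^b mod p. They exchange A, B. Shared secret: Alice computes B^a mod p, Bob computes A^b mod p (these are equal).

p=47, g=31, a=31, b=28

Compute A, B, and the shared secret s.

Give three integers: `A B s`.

A = 31^31 mod 47  (bits of 31 = 11111)
  bit 0 = 1: r = r^2 * 31 mod 47 = 1^2 * 31 = 1*31 = 31
  bit 1 = 1: r = r^2 * 31 mod 47 = 31^2 * 31 = 21*31 = 40
  bit 2 = 1: r = r^2 * 31 mod 47 = 40^2 * 31 = 2*31 = 15
  bit 3 = 1: r = r^2 * 31 mod 47 = 15^2 * 31 = 37*31 = 19
  bit 4 = 1: r = r^2 * 31 mod 47 = 19^2 * 31 = 32*31 = 5
  -> A = 5
B = 31^28 mod 47  (bits of 28 = 11100)
  bit 0 = 1: r = r^2 * 31 mod 47 = 1^2 * 31 = 1*31 = 31
  bit 1 = 1: r = r^2 * 31 mod 47 = 31^2 * 31 = 21*31 = 40
  bit 2 = 1: r = r^2 * 31 mod 47 = 40^2 * 31 = 2*31 = 15
  bit 3 = 0: r = r^2 mod 47 = 15^2 = 37
  bit 4 = 0: r = r^2 mod 47 = 37^2 = 6
  -> B = 6
s = B^a = 6^31 mod 47  (bits of 31 = 11111)
  bit 0 = 1: r = r^2 * 6 mod 47 = 1^2 * 6 = 1*6 = 6
  bit 1 = 1: r = r^2 * 6 mod 47 = 6^2 * 6 = 36*6 = 28
  bit 2 = 1: r = r^2 * 6 mod 47 = 28^2 * 6 = 32*6 = 4
  bit 3 = 1: r = r^2 * 6 mod 47 = 4^2 * 6 = 16*6 = 2
  bit 4 = 1: r = r^2 * 6 mod 47 = 2^2 * 6 = 4*6 = 24
  -> s = B^a = 24

Answer: 5 6 24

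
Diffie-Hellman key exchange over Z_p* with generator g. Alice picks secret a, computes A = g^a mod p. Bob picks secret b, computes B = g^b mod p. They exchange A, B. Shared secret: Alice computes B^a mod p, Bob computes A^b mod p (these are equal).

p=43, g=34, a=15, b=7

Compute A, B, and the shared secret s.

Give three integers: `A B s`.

A = 34^15 mod 43  (bits of 15 = 1111)
  bit 0 = 1: r = r^2 * 34 mod 43 = 1^2 * 34 = 1*34 = 34
  bit 1 = 1: r = r^2 * 34 mod 43 = 34^2 * 34 = 38*34 = 2
  bit 2 = 1: r = r^2 * 34 mod 43 = 2^2 * 34 = 4*34 = 7
  bit 3 = 1: r = r^2 * 34 mod 43 = 7^2 * 34 = 6*34 = 32
  -> A = 32
B = 34^7 mod 43  (bits of 7 = 111)
  bit 0 = 1: r = r^2 * 34 mod 43 = 1^2 * 34 = 1*34 = 34
  bit 1 = 1: r = r^2 * 34 mod 43 = 34^2 * 34 = 38*34 = 2
  bit 2 = 1: r = r^2 * 34 mod 43 = 2^2 * 34 = 4*34 = 7
  -> B = 7
s = B^a = 7^15 mod 43  (bits of 15 = 1111)
  bit 0 = 1: r = r^2 * 7 mod 43 = 1^2 * 7 = 1*7 = 7
  bit 1 = 1: r = r^2 * 7 mod 43 = 7^2 * 7 = 6*7 = 42
  bit 2 = 1: r = r^2 * 7 mod 43 = 42^2 * 7 = 1*7 = 7
  bit 3 = 1: r = r^2 * 7 mod 43 = 7^2 * 7 = 6*7 = 42
  -> s = B^a = 42

Answer: 32 7 42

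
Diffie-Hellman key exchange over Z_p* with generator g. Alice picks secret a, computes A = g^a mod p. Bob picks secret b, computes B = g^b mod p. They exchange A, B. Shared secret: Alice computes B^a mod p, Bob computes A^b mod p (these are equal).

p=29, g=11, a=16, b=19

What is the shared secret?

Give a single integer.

A = 11^16 mod 29  (bits of 16 = 10000)
  bit 0 = 1: r = r^2 * 11 mod 29 = 1^2 * 11 = 1*11 = 11
  bit 1 = 0: r = r^2 mod 29 = 11^2 = 5
  bit 2 = 0: r = r^2 mod 29 = 5^2 = 25
  bit 3 = 0: r = r^2 mod 29 = 25^2 = 16
  bit 4 = 0: r = r^2 mod 29 = 16^2 = 24
  -> A = 24
B = 11^19 mod 29  (bits of 19 = 10011)
  bit 0 = 1: r = r^2 * 11 mod 29 = 1^2 * 11 = 1*11 = 11
  bit 1 = 0: r = r^2 mod 29 = 11^2 = 5
  bit 2 = 0: r = r^2 mod 29 = 5^2 = 25
  bit 3 = 1: r = r^2 * 11 mod 29 = 25^2 * 11 = 16*11 = 2
  bit 4 = 1: r = r^2 * 11 mod 29 = 2^2 * 11 = 4*11 = 15
  -> B = 15
s = B^a = 15^16 mod 29  (bits of 16 = 10000)
  bit 0 = 1: r = r^2 * 15 mod 29 = 1^2 * 15 = 1*15 = 15
  bit 1 = 0: r = r^2 mod 29 = 15^2 = 22
  bit 2 = 0: r = r^2 mod 29 = 22^2 = 20
  bit 3 = 0: r = r^2 mod 29 = 20^2 = 23
  bit 4 = 0: r = r^2 mod 29 = 23^2 = 7
  -> s = B^a = 7

Answer: 7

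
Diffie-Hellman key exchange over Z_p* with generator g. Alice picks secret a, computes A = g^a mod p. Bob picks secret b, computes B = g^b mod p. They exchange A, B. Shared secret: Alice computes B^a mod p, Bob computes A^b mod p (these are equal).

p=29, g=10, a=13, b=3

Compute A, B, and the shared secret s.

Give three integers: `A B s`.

A = 10^13 mod 29  (bits of 13 = 1101)
  bit 0 = 1: r = r^2 * 10 mod 29 = 1^2 * 10 = 1*10 = 10
  bit 1 = 1: r = r^2 * 10 mod 29 = 10^2 * 10 = 13*10 = 14
  bit 2 = 0: r = r^2 mod 29 = 14^2 = 22
  bit 3 = 1: r = r^2 * 10 mod 29 = 22^2 * 10 = 20*10 = 26
  -> A = 26
B = 10^3 mod 29  (bits of 3 = 11)
  bit 0 = 1: r = r^2 * 10 mod 29 = 1^2 * 10 = 1*10 = 10
  bit 1 = 1: r = r^2 * 10 mod 29 = 10^2 * 10 = 13*10 = 14
  -> B = 14
s = B^a = 14^13 mod 29  (bits of 13 = 1101)
  bit 0 = 1: r = r^2 * 14 mod 29 = 1^2 * 14 = 1*14 = 14
  bit 1 = 1: r = r^2 * 14 mod 29 = 14^2 * 14 = 22*14 = 18
  bit 2 = 0: r = r^2 mod 29 = 18^2 = 5
  bit 3 = 1: r = r^2 * 14 mod 29 = 5^2 * 14 = 25*14 = 2
  -> s = B^a = 2

Answer: 26 14 2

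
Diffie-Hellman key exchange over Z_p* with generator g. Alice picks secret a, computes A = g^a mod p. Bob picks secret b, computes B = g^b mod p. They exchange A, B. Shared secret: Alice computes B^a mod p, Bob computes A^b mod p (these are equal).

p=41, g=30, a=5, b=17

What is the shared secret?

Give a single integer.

A = 30^5 mod 41  (bits of 5 = 101)
  bit 0 = 1: r = r^2 * 30 mod 41 = 1^2 * 30 = 1*30 = 30
  bit 1 = 0: r = r^2 mod 41 = 30^2 = 39
  bit 2 = 1: r = r^2 * 30 mod 41 = 39^2 * 30 = 4*30 = 38
  -> A = 38
B = 30^17 mod 41  (bits of 17 = 10001)
  bit 0 = 1: r = r^2 * 30 mod 41 = 1^2 * 30 = 1*30 = 30
  bit 1 = 0: r = r^2 mod 41 = 30^2 = 39
  bit 2 = 0: r = r^2 mod 41 = 39^2 = 4
  bit 3 = 0: r = r^2 mod 41 = 4^2 = 16
  bit 4 = 1: r = r^2 * 30 mod 41 = 16^2 * 30 = 10*30 = 13
  -> B = 13
s = B^a = 13^5 mod 41  (bits of 5 = 101)
  bit 0 = 1: r = r^2 * 13 mod 41 = 1^2 * 13 = 1*13 = 13
  bit 1 = 0: r = r^2 mod 41 = 13^2 = 5
  bit 2 = 1: r = r^2 * 13 mod 41 = 5^2 * 13 = 25*13 = 38
  -> s = B^a = 38

Answer: 38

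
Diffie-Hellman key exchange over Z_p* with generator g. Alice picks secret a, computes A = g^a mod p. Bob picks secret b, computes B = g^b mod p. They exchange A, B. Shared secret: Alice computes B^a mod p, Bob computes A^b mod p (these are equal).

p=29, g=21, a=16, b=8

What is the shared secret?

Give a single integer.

A = 21^16 mod 29  (bits of 16 = 10000)
  bit 0 = 1: r = r^2 * 21 mod 29 = 1^2 * 21 = 1*21 = 21
  bit 1 = 0: r = r^2 mod 29 = 21^2 = 6
  bit 2 = 0: r = r^2 mod 29 = 6^2 = 7
  bit 3 = 0: r = r^2 mod 29 = 7^2 = 20
  bit 4 = 0: r = r^2 mod 29 = 20^2 = 23
  -> A = 23
B = 21^8 mod 29  (bits of 8 = 1000)
  bit 0 = 1: r = r^2 * 21 mod 29 = 1^2 * 21 = 1*21 = 21
  bit 1 = 0: r = r^2 mod 29 = 21^2 = 6
  bit 2 = 0: r = r^2 mod 29 = 6^2 = 7
  bit 3 = 0: r = r^2 mod 29 = 7^2 = 20
  -> B = 20
s = B^a = 20^16 mod 29  (bits of 16 = 10000)
  bit 0 = 1: r = r^2 * 20 mod 29 = 1^2 * 20 = 1*20 = 20
  bit 1 = 0: r = r^2 mod 29 = 20^2 = 23
  bit 2 = 0: r = r^2 mod 29 = 23^2 = 7
  bit 3 = 0: r = r^2 mod 29 = 7^2 = 20
  bit 4 = 0: r = r^2 mod 29 = 20^2 = 23
  -> s = B^a = 23

Answer: 23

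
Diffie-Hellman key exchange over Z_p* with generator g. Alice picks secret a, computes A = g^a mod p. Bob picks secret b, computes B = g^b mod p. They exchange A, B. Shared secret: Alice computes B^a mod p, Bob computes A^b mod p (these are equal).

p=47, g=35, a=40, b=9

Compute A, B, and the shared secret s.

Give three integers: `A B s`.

Answer: 7 15 18

Derivation:
A = 35^40 mod 47  (bits of 40 = 101000)
  bit 0 = 1: r = r^2 * 35 mod 47 = 1^2 * 35 = 1*35 = 35
  bit 1 = 0: r = r^2 mod 47 = 35^2 = 3
  bit 2 = 1: r = r^2 * 35 mod 47 = 3^2 * 35 = 9*35 = 33
  bit 3 = 0: r = r^2 mod 47 = 33^2 = 8
  bit 4 = 0: r = r^2 mod 47 = 8^2 = 17
  bit 5 = 0: r = r^2 mod 47 = 17^2 = 7
  -> A = 7
B = 35^9 mod 47  (bits of 9 = 1001)
  bit 0 = 1: r = r^2 * 35 mod 47 = 1^2 * 35 = 1*35 = 35
  bit 1 = 0: r = r^2 mod 47 = 35^2 = 3
  bit 2 = 0: r = r^2 mod 47 = 3^2 = 9
  bit 3 = 1: r = r^2 * 35 mod 47 = 9^2 * 35 = 34*35 = 15
  -> B = 15
s = B^a = 15^40 mod 47  (bits of 40 = 101000)
  bit 0 = 1: r = r^2 * 15 mod 47 = 1^2 * 15 = 1*15 = 15
  bit 1 = 0: r = r^2 mod 47 = 15^2 = 37
  bit 2 = 1: r = r^2 * 15 mod 47 = 37^2 * 15 = 6*15 = 43
  bit 3 = 0: r = r^2 mod 47 = 43^2 = 16
  bit 4 = 0: r = r^2 mod 47 = 16^2 = 21
  bit 5 = 0: r = r^2 mod 47 = 21^2 = 18
  -> s = B^a = 18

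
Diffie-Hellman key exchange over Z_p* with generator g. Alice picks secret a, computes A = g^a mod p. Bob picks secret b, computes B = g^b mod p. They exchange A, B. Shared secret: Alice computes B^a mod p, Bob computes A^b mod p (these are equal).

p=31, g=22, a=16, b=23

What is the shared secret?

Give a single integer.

A = 22^16 mod 31  (bits of 16 = 10000)
  bit 0 = 1: r = r^2 * 22 mod 31 = 1^2 * 22 = 1*22 = 22
  bit 1 = 0: r = r^2 mod 31 = 22^2 = 19
  bit 2 = 0: r = r^2 mod 31 = 19^2 = 20
  bit 3 = 0: r = r^2 mod 31 = 20^2 = 28
  bit 4 = 0: r = r^2 mod 31 = 28^2 = 9
  -> A = 9
B = 22^23 mod 31  (bits of 23 = 10111)
  bit 0 = 1: r = r^2 * 22 mod 31 = 1^2 * 22 = 1*22 = 22
  bit 1 = 0: r = r^2 mod 31 = 22^2 = 19
  bit 2 = 1: r = r^2 * 22 mod 31 = 19^2 * 22 = 20*22 = 6
  bit 3 = 1: r = r^2 * 22 mod 31 = 6^2 * 22 = 5*22 = 17
  bit 4 = 1: r = r^2 * 22 mod 31 = 17^2 * 22 = 10*22 = 3
  -> B = 3
s = B^a = 3^16 mod 31  (bits of 16 = 10000)
  bit 0 = 1: r = r^2 * 3 mod 31 = 1^2 * 3 = 1*3 = 3
  bit 1 = 0: r = r^2 mod 31 = 3^2 = 9
  bit 2 = 0: r = r^2 mod 31 = 9^2 = 19
  bit 3 = 0: r = r^2 mod 31 = 19^2 = 20
  bit 4 = 0: r = r^2 mod 31 = 20^2 = 28
  -> s = B^a = 28

Answer: 28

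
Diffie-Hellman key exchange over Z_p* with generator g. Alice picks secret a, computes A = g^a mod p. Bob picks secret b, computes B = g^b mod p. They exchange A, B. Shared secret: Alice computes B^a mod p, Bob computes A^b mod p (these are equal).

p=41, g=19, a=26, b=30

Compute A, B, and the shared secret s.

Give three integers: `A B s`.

Answer: 20 9 40

Derivation:
A = 19^26 mod 41  (bits of 26 = 11010)
  bit 0 = 1: r = r^2 * 19 mod 41 = 1^2 * 19 = 1*19 = 19
  bit 1 = 1: r = r^2 * 19 mod 41 = 19^2 * 19 = 33*19 = 12
  bit 2 = 0: r = r^2 mod 41 = 12^2 = 21
  bit 3 = 1: r = r^2 * 19 mod 41 = 21^2 * 19 = 31*19 = 15
  bit 4 = 0: r = r^2 mod 41 = 15^2 = 20
  -> A = 20
B = 19^30 mod 41  (bits of 30 = 11110)
  bit 0 = 1: r = r^2 * 19 mod 41 = 1^2 * 19 = 1*19 = 19
  bit 1 = 1: r = r^2 * 19 mod 41 = 19^2 * 19 = 33*19 = 12
  bit 2 = 1: r = r^2 * 19 mod 41 = 12^2 * 19 = 21*19 = 30
  bit 3 = 1: r = r^2 * 19 mod 41 = 30^2 * 19 = 39*19 = 3
  bit 4 = 0: r = r^2 mod 41 = 3^2 = 9
  -> B = 9
s = B^a = 9^26 mod 41  (bits of 26 = 11010)
  bit 0 = 1: r = r^2 * 9 mod 41 = 1^2 * 9 = 1*9 = 9
  bit 1 = 1: r = r^2 * 9 mod 41 = 9^2 * 9 = 40*9 = 32
  bit 2 = 0: r = r^2 mod 41 = 32^2 = 40
  bit 3 = 1: r = r^2 * 9 mod 41 = 40^2 * 9 = 1*9 = 9
  bit 4 = 0: r = r^2 mod 41 = 9^2 = 40
  -> s = B^a = 40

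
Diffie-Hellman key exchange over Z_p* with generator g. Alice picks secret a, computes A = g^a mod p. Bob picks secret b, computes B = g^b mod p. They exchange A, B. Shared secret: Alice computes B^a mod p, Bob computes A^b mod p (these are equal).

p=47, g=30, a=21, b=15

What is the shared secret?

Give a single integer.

A = 30^21 mod 47  (bits of 21 = 10101)
  bit 0 = 1: r = r^2 * 30 mod 47 = 1^2 * 30 = 1*30 = 30
  bit 1 = 0: r = r^2 mod 47 = 30^2 = 7
  bit 2 = 1: r = r^2 * 30 mod 47 = 7^2 * 30 = 2*30 = 13
  bit 3 = 0: r = r^2 mod 47 = 13^2 = 28
  bit 4 = 1: r = r^2 * 30 mod 47 = 28^2 * 30 = 32*30 = 20
  -> A = 20
B = 30^15 mod 47  (bits of 15 = 1111)
  bit 0 = 1: r = r^2 * 30 mod 47 = 1^2 * 30 = 1*30 = 30
  bit 1 = 1: r = r^2 * 30 mod 47 = 30^2 * 30 = 7*30 = 22
  bit 2 = 1: r = r^2 * 30 mod 47 = 22^2 * 30 = 14*30 = 44
  bit 3 = 1: r = r^2 * 30 mod 47 = 44^2 * 30 = 9*30 = 35
  -> B = 35
s = B^a = 35^21 mod 47  (bits of 21 = 10101)
  bit 0 = 1: r = r^2 * 35 mod 47 = 1^2 * 35 = 1*35 = 35
  bit 1 = 0: r = r^2 mod 47 = 35^2 = 3
  bit 2 = 1: r = r^2 * 35 mod 47 = 3^2 * 35 = 9*35 = 33
  bit 3 = 0: r = r^2 mod 47 = 33^2 = 8
  bit 4 = 1: r = r^2 * 35 mod 47 = 8^2 * 35 = 17*35 = 31
  -> s = B^a = 31

Answer: 31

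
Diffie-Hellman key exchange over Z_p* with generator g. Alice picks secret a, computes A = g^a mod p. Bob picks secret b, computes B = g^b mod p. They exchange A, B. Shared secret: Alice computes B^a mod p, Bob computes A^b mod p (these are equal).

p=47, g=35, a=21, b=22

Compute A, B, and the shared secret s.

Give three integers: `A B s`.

A = 35^21 mod 47  (bits of 21 = 10101)
  bit 0 = 1: r = r^2 * 35 mod 47 = 1^2 * 35 = 1*35 = 35
  bit 1 = 0: r = r^2 mod 47 = 35^2 = 3
  bit 2 = 1: r = r^2 * 35 mod 47 = 3^2 * 35 = 9*35 = 33
  bit 3 = 0: r = r^2 mod 47 = 33^2 = 8
  bit 4 = 1: r = r^2 * 35 mod 47 = 8^2 * 35 = 17*35 = 31
  -> A = 31
B = 35^22 mod 47  (bits of 22 = 10110)
  bit 0 = 1: r = r^2 * 35 mod 47 = 1^2 * 35 = 1*35 = 35
  bit 1 = 0: r = r^2 mod 47 = 35^2 = 3
  bit 2 = 1: r = r^2 * 35 mod 47 = 3^2 * 35 = 9*35 = 33
  bit 3 = 1: r = r^2 * 35 mod 47 = 33^2 * 35 = 8*35 = 45
  bit 4 = 0: r = r^2 mod 47 = 45^2 = 4
  -> B = 4
s = B^a = 4^21 mod 47  (bits of 21 = 10101)
  bit 0 = 1: r = r^2 * 4 mod 47 = 1^2 * 4 = 1*4 = 4
  bit 1 = 0: r = r^2 mod 47 = 4^2 = 16
  bit 2 = 1: r = r^2 * 4 mod 47 = 16^2 * 4 = 21*4 = 37
  bit 3 = 0: r = r^2 mod 47 = 37^2 = 6
  bit 4 = 1: r = r^2 * 4 mod 47 = 6^2 * 4 = 36*4 = 3
  -> s = B^a = 3

Answer: 31 4 3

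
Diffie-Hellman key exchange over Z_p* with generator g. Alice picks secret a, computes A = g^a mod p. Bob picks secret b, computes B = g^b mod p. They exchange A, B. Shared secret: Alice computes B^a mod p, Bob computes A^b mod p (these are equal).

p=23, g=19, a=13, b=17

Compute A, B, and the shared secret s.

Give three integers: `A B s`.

Answer: 7 21 19

Derivation:
A = 19^13 mod 23  (bits of 13 = 1101)
  bit 0 = 1: r = r^2 * 19 mod 23 = 1^2 * 19 = 1*19 = 19
  bit 1 = 1: r = r^2 * 19 mod 23 = 19^2 * 19 = 16*19 = 5
  bit 2 = 0: r = r^2 mod 23 = 5^2 = 2
  bit 3 = 1: r = r^2 * 19 mod 23 = 2^2 * 19 = 4*19 = 7
  -> A = 7
B = 19^17 mod 23  (bits of 17 = 10001)
  bit 0 = 1: r = r^2 * 19 mod 23 = 1^2 * 19 = 1*19 = 19
  bit 1 = 0: r = r^2 mod 23 = 19^2 = 16
  bit 2 = 0: r = r^2 mod 23 = 16^2 = 3
  bit 3 = 0: r = r^2 mod 23 = 3^2 = 9
  bit 4 = 1: r = r^2 * 19 mod 23 = 9^2 * 19 = 12*19 = 21
  -> B = 21
s = B^a = 21^13 mod 23  (bits of 13 = 1101)
  bit 0 = 1: r = r^2 * 21 mod 23 = 1^2 * 21 = 1*21 = 21
  bit 1 = 1: r = r^2 * 21 mod 23 = 21^2 * 21 = 4*21 = 15
  bit 2 = 0: r = r^2 mod 23 = 15^2 = 18
  bit 3 = 1: r = r^2 * 21 mod 23 = 18^2 * 21 = 2*21 = 19
  -> s = B^a = 19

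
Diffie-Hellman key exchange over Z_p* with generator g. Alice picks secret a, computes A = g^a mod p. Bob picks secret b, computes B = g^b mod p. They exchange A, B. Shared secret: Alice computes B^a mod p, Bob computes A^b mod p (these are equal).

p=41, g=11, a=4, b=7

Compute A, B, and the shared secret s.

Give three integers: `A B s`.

Answer: 4 35 25

Derivation:
A = 11^4 mod 41  (bits of 4 = 100)
  bit 0 = 1: r = r^2 * 11 mod 41 = 1^2 * 11 = 1*11 = 11
  bit 1 = 0: r = r^2 mod 41 = 11^2 = 39
  bit 2 = 0: r = r^2 mod 41 = 39^2 = 4
  -> A = 4
B = 11^7 mod 41  (bits of 7 = 111)
  bit 0 = 1: r = r^2 * 11 mod 41 = 1^2 * 11 = 1*11 = 11
  bit 1 = 1: r = r^2 * 11 mod 41 = 11^2 * 11 = 39*11 = 19
  bit 2 = 1: r = r^2 * 11 mod 41 = 19^2 * 11 = 33*11 = 35
  -> B = 35
s = B^a = 35^4 mod 41  (bits of 4 = 100)
  bit 0 = 1: r = r^2 * 35 mod 41 = 1^2 * 35 = 1*35 = 35
  bit 1 = 0: r = r^2 mod 41 = 35^2 = 36
  bit 2 = 0: r = r^2 mod 41 = 36^2 = 25
  -> s = B^a = 25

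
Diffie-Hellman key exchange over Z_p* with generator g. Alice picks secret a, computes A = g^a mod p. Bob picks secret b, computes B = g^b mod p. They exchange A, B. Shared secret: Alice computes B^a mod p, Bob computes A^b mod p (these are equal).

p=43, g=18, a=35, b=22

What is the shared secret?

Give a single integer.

Answer: 6

Derivation:
A = 18^35 mod 43  (bits of 35 = 100011)
  bit 0 = 1: r = r^2 * 18 mod 43 = 1^2 * 18 = 1*18 = 18
  bit 1 = 0: r = r^2 mod 43 = 18^2 = 23
  bit 2 = 0: r = r^2 mod 43 = 23^2 = 13
  bit 3 = 0: r = r^2 mod 43 = 13^2 = 40
  bit 4 = 1: r = r^2 * 18 mod 43 = 40^2 * 18 = 9*18 = 33
  bit 5 = 1: r = r^2 * 18 mod 43 = 33^2 * 18 = 14*18 = 37
  -> A = 37
B = 18^22 mod 43  (bits of 22 = 10110)
  bit 0 = 1: r = r^2 * 18 mod 43 = 1^2 * 18 = 1*18 = 18
  bit 1 = 0: r = r^2 mod 43 = 18^2 = 23
  bit 2 = 1: r = r^2 * 18 mod 43 = 23^2 * 18 = 13*18 = 19
  bit 3 = 1: r = r^2 * 18 mod 43 = 19^2 * 18 = 17*18 = 5
  bit 4 = 0: r = r^2 mod 43 = 5^2 = 25
  -> B = 25
s = B^a = 25^35 mod 43  (bits of 35 = 100011)
  bit 0 = 1: r = r^2 * 25 mod 43 = 1^2 * 25 = 1*25 = 25
  bit 1 = 0: r = r^2 mod 43 = 25^2 = 23
  bit 2 = 0: r = r^2 mod 43 = 23^2 = 13
  bit 3 = 0: r = r^2 mod 43 = 13^2 = 40
  bit 4 = 1: r = r^2 * 25 mod 43 = 40^2 * 25 = 9*25 = 10
  bit 5 = 1: r = r^2 * 25 mod 43 = 10^2 * 25 = 14*25 = 6
  -> s = B^a = 6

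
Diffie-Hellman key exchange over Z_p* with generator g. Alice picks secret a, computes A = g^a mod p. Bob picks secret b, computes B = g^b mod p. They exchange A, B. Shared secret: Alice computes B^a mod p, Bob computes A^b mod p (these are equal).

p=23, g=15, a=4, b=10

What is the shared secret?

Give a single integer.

Answer: 12

Derivation:
A = 15^4 mod 23  (bits of 4 = 100)
  bit 0 = 1: r = r^2 * 15 mod 23 = 1^2 * 15 = 1*15 = 15
  bit 1 = 0: r = r^2 mod 23 = 15^2 = 18
  bit 2 = 0: r = r^2 mod 23 = 18^2 = 2
  -> A = 2
B = 15^10 mod 23  (bits of 10 = 1010)
  bit 0 = 1: r = r^2 * 15 mod 23 = 1^2 * 15 = 1*15 = 15
  bit 1 = 0: r = r^2 mod 23 = 15^2 = 18
  bit 2 = 1: r = r^2 * 15 mod 23 = 18^2 * 15 = 2*15 = 7
  bit 3 = 0: r = r^2 mod 23 = 7^2 = 3
  -> B = 3
s = B^a = 3^4 mod 23  (bits of 4 = 100)
  bit 0 = 1: r = r^2 * 3 mod 23 = 1^2 * 3 = 1*3 = 3
  bit 1 = 0: r = r^2 mod 23 = 3^2 = 9
  bit 2 = 0: r = r^2 mod 23 = 9^2 = 12
  -> s = B^a = 12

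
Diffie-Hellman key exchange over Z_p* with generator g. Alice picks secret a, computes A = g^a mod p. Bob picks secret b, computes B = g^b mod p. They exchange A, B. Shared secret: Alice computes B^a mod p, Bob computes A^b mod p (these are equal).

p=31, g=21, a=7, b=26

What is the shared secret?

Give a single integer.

A = 21^7 mod 31  (bits of 7 = 111)
  bit 0 = 1: r = r^2 * 21 mod 31 = 1^2 * 21 = 1*21 = 21
  bit 1 = 1: r = r^2 * 21 mod 31 = 21^2 * 21 = 7*21 = 23
  bit 2 = 1: r = r^2 * 21 mod 31 = 23^2 * 21 = 2*21 = 11
  -> A = 11
B = 21^26 mod 31  (bits of 26 = 11010)
  bit 0 = 1: r = r^2 * 21 mod 31 = 1^2 * 21 = 1*21 = 21
  bit 1 = 1: r = r^2 * 21 mod 31 = 21^2 * 21 = 7*21 = 23
  bit 2 = 0: r = r^2 mod 31 = 23^2 = 2
  bit 3 = 1: r = r^2 * 21 mod 31 = 2^2 * 21 = 4*21 = 22
  bit 4 = 0: r = r^2 mod 31 = 22^2 = 19
  -> B = 19
s = B^a = 19^7 mod 31  (bits of 7 = 111)
  bit 0 = 1: r = r^2 * 19 mod 31 = 1^2 * 19 = 1*19 = 19
  bit 1 = 1: r = r^2 * 19 mod 31 = 19^2 * 19 = 20*19 = 8
  bit 2 = 1: r = r^2 * 19 mod 31 = 8^2 * 19 = 2*19 = 7
  -> s = B^a = 7

Answer: 7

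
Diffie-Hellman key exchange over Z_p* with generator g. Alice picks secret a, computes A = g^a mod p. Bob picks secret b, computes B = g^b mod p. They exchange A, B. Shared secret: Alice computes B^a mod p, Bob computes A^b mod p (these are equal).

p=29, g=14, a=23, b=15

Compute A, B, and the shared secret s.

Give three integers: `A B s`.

A = 14^23 mod 29  (bits of 23 = 10111)
  bit 0 = 1: r = r^2 * 14 mod 29 = 1^2 * 14 = 1*14 = 14
  bit 1 = 0: r = r^2 mod 29 = 14^2 = 22
  bit 2 = 1: r = r^2 * 14 mod 29 = 22^2 * 14 = 20*14 = 19
  bit 3 = 1: r = r^2 * 14 mod 29 = 19^2 * 14 = 13*14 = 8
  bit 4 = 1: r = r^2 * 14 mod 29 = 8^2 * 14 = 6*14 = 26
  -> A = 26
B = 14^15 mod 29  (bits of 15 = 1111)
  bit 0 = 1: r = r^2 * 14 mod 29 = 1^2 * 14 = 1*14 = 14
  bit 1 = 1: r = r^2 * 14 mod 29 = 14^2 * 14 = 22*14 = 18
  bit 2 = 1: r = r^2 * 14 mod 29 = 18^2 * 14 = 5*14 = 12
  bit 3 = 1: r = r^2 * 14 mod 29 = 12^2 * 14 = 28*14 = 15
  -> B = 15
s = B^a = 15^23 mod 29  (bits of 23 = 10111)
  bit 0 = 1: r = r^2 * 15 mod 29 = 1^2 * 15 = 1*15 = 15
  bit 1 = 0: r = r^2 mod 29 = 15^2 = 22
  bit 2 = 1: r = r^2 * 15 mod 29 = 22^2 * 15 = 20*15 = 10
  bit 3 = 1: r = r^2 * 15 mod 29 = 10^2 * 15 = 13*15 = 21
  bit 4 = 1: r = r^2 * 15 mod 29 = 21^2 * 15 = 6*15 = 3
  -> s = B^a = 3

Answer: 26 15 3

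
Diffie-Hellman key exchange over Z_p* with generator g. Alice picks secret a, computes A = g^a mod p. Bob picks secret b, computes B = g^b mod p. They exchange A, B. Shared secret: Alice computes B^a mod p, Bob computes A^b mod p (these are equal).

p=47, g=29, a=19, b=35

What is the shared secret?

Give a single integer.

Answer: 19

Derivation:
A = 29^19 mod 47  (bits of 19 = 10011)
  bit 0 = 1: r = r^2 * 29 mod 47 = 1^2 * 29 = 1*29 = 29
  bit 1 = 0: r = r^2 mod 47 = 29^2 = 42
  bit 2 = 0: r = r^2 mod 47 = 42^2 = 25
  bit 3 = 1: r = r^2 * 29 mod 47 = 25^2 * 29 = 14*29 = 30
  bit 4 = 1: r = r^2 * 29 mod 47 = 30^2 * 29 = 7*29 = 15
  -> A = 15
B = 29^35 mod 47  (bits of 35 = 100011)
  bit 0 = 1: r = r^2 * 29 mod 47 = 1^2 * 29 = 1*29 = 29
  bit 1 = 0: r = r^2 mod 47 = 29^2 = 42
  bit 2 = 0: r = r^2 mod 47 = 42^2 = 25
  bit 3 = 0: r = r^2 mod 47 = 25^2 = 14
  bit 4 = 1: r = r^2 * 29 mod 47 = 14^2 * 29 = 8*29 = 44
  bit 5 = 1: r = r^2 * 29 mod 47 = 44^2 * 29 = 9*29 = 26
  -> B = 26
s = B^a = 26^19 mod 47  (bits of 19 = 10011)
  bit 0 = 1: r = r^2 * 26 mod 47 = 1^2 * 26 = 1*26 = 26
  bit 1 = 0: r = r^2 mod 47 = 26^2 = 18
  bit 2 = 0: r = r^2 mod 47 = 18^2 = 42
  bit 3 = 1: r = r^2 * 26 mod 47 = 42^2 * 26 = 25*26 = 39
  bit 4 = 1: r = r^2 * 26 mod 47 = 39^2 * 26 = 17*26 = 19
  -> s = B^a = 19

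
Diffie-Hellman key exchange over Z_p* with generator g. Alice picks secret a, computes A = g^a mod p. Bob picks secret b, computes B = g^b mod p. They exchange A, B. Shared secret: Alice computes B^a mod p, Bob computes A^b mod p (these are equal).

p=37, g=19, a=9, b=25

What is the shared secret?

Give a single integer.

A = 19^9 mod 37  (bits of 9 = 1001)
  bit 0 = 1: r = r^2 * 19 mod 37 = 1^2 * 19 = 1*19 = 19
  bit 1 = 0: r = r^2 mod 37 = 19^2 = 28
  bit 2 = 0: r = r^2 mod 37 = 28^2 = 7
  bit 3 = 1: r = r^2 * 19 mod 37 = 7^2 * 19 = 12*19 = 6
  -> A = 6
B = 19^25 mod 37  (bits of 25 = 11001)
  bit 0 = 1: r = r^2 * 19 mod 37 = 1^2 * 19 = 1*19 = 19
  bit 1 = 1: r = r^2 * 19 mod 37 = 19^2 * 19 = 28*19 = 14
  bit 2 = 0: r = r^2 mod 37 = 14^2 = 11
  bit 3 = 0: r = r^2 mod 37 = 11^2 = 10
  bit 4 = 1: r = r^2 * 19 mod 37 = 10^2 * 19 = 26*19 = 13
  -> B = 13
s = B^a = 13^9 mod 37  (bits of 9 = 1001)
  bit 0 = 1: r = r^2 * 13 mod 37 = 1^2 * 13 = 1*13 = 13
  bit 1 = 0: r = r^2 mod 37 = 13^2 = 21
  bit 2 = 0: r = r^2 mod 37 = 21^2 = 34
  bit 3 = 1: r = r^2 * 13 mod 37 = 34^2 * 13 = 9*13 = 6
  -> s = B^a = 6

Answer: 6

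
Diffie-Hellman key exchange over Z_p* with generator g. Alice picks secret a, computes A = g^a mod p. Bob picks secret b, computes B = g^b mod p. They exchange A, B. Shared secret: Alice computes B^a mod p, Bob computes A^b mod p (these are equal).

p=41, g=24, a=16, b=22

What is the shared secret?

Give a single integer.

Answer: 18

Derivation:
A = 24^16 mod 41  (bits of 16 = 10000)
  bit 0 = 1: r = r^2 * 24 mod 41 = 1^2 * 24 = 1*24 = 24
  bit 1 = 0: r = r^2 mod 41 = 24^2 = 2
  bit 2 = 0: r = r^2 mod 41 = 2^2 = 4
  bit 3 = 0: r = r^2 mod 41 = 4^2 = 16
  bit 4 = 0: r = r^2 mod 41 = 16^2 = 10
  -> A = 10
B = 24^22 mod 41  (bits of 22 = 10110)
  bit 0 = 1: r = r^2 * 24 mod 41 = 1^2 * 24 = 1*24 = 24
  bit 1 = 0: r = r^2 mod 41 = 24^2 = 2
  bit 2 = 1: r = r^2 * 24 mod 41 = 2^2 * 24 = 4*24 = 14
  bit 3 = 1: r = r^2 * 24 mod 41 = 14^2 * 24 = 32*24 = 30
  bit 4 = 0: r = r^2 mod 41 = 30^2 = 39
  -> B = 39
s = B^a = 39^16 mod 41  (bits of 16 = 10000)
  bit 0 = 1: r = r^2 * 39 mod 41 = 1^2 * 39 = 1*39 = 39
  bit 1 = 0: r = r^2 mod 41 = 39^2 = 4
  bit 2 = 0: r = r^2 mod 41 = 4^2 = 16
  bit 3 = 0: r = r^2 mod 41 = 16^2 = 10
  bit 4 = 0: r = r^2 mod 41 = 10^2 = 18
  -> s = B^a = 18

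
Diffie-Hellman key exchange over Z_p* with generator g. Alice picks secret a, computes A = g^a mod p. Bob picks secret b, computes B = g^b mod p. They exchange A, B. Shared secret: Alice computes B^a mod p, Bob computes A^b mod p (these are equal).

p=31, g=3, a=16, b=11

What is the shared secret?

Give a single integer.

Answer: 18

Derivation:
A = 3^16 mod 31  (bits of 16 = 10000)
  bit 0 = 1: r = r^2 * 3 mod 31 = 1^2 * 3 = 1*3 = 3
  bit 1 = 0: r = r^2 mod 31 = 3^2 = 9
  bit 2 = 0: r = r^2 mod 31 = 9^2 = 19
  bit 3 = 0: r = r^2 mod 31 = 19^2 = 20
  bit 4 = 0: r = r^2 mod 31 = 20^2 = 28
  -> A = 28
B = 3^11 mod 31  (bits of 11 = 1011)
  bit 0 = 1: r = r^2 * 3 mod 31 = 1^2 * 3 = 1*3 = 3
  bit 1 = 0: r = r^2 mod 31 = 3^2 = 9
  bit 2 = 1: r = r^2 * 3 mod 31 = 9^2 * 3 = 19*3 = 26
  bit 3 = 1: r = r^2 * 3 mod 31 = 26^2 * 3 = 25*3 = 13
  -> B = 13
s = B^a = 13^16 mod 31  (bits of 16 = 10000)
  bit 0 = 1: r = r^2 * 13 mod 31 = 1^2 * 13 = 1*13 = 13
  bit 1 = 0: r = r^2 mod 31 = 13^2 = 14
  bit 2 = 0: r = r^2 mod 31 = 14^2 = 10
  bit 3 = 0: r = r^2 mod 31 = 10^2 = 7
  bit 4 = 0: r = r^2 mod 31 = 7^2 = 18
  -> s = B^a = 18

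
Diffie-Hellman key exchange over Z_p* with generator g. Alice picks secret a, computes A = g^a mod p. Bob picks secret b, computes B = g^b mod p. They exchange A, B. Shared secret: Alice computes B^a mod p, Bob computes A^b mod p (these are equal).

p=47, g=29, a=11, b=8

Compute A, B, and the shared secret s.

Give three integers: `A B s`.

A = 29^11 mod 47  (bits of 11 = 1011)
  bit 0 = 1: r = r^2 * 29 mod 47 = 1^2 * 29 = 1*29 = 29
  bit 1 = 0: r = r^2 mod 47 = 29^2 = 42
  bit 2 = 1: r = r^2 * 29 mod 47 = 42^2 * 29 = 25*29 = 20
  bit 3 = 1: r = r^2 * 29 mod 47 = 20^2 * 29 = 24*29 = 38
  -> A = 38
B = 29^8 mod 47  (bits of 8 = 1000)
  bit 0 = 1: r = r^2 * 29 mod 47 = 1^2 * 29 = 1*29 = 29
  bit 1 = 0: r = r^2 mod 47 = 29^2 = 42
  bit 2 = 0: r = r^2 mod 47 = 42^2 = 25
  bit 3 = 0: r = r^2 mod 47 = 25^2 = 14
  -> B = 14
s = B^a = 14^11 mod 47  (bits of 11 = 1011)
  bit 0 = 1: r = r^2 * 14 mod 47 = 1^2 * 14 = 1*14 = 14
  bit 1 = 0: r = r^2 mod 47 = 14^2 = 8
  bit 2 = 1: r = r^2 * 14 mod 47 = 8^2 * 14 = 17*14 = 3
  bit 3 = 1: r = r^2 * 14 mod 47 = 3^2 * 14 = 9*14 = 32
  -> s = B^a = 32

Answer: 38 14 32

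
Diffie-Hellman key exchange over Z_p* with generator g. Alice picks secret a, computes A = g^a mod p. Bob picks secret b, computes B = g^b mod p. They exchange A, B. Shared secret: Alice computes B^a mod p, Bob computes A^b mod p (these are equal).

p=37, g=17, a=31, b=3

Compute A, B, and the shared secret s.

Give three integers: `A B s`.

Answer: 2 29 8

Derivation:
A = 17^31 mod 37  (bits of 31 = 11111)
  bit 0 = 1: r = r^2 * 17 mod 37 = 1^2 * 17 = 1*17 = 17
  bit 1 = 1: r = r^2 * 17 mod 37 = 17^2 * 17 = 30*17 = 29
  bit 2 = 1: r = r^2 * 17 mod 37 = 29^2 * 17 = 27*17 = 15
  bit 3 = 1: r = r^2 * 17 mod 37 = 15^2 * 17 = 3*17 = 14
  bit 4 = 1: r = r^2 * 17 mod 37 = 14^2 * 17 = 11*17 = 2
  -> A = 2
B = 17^3 mod 37  (bits of 3 = 11)
  bit 0 = 1: r = r^2 * 17 mod 37 = 1^2 * 17 = 1*17 = 17
  bit 1 = 1: r = r^2 * 17 mod 37 = 17^2 * 17 = 30*17 = 29
  -> B = 29
s = B^a = 29^31 mod 37  (bits of 31 = 11111)
  bit 0 = 1: r = r^2 * 29 mod 37 = 1^2 * 29 = 1*29 = 29
  bit 1 = 1: r = r^2 * 29 mod 37 = 29^2 * 29 = 27*29 = 6
  bit 2 = 1: r = r^2 * 29 mod 37 = 6^2 * 29 = 36*29 = 8
  bit 3 = 1: r = r^2 * 29 mod 37 = 8^2 * 29 = 27*29 = 6
  bit 4 = 1: r = r^2 * 29 mod 37 = 6^2 * 29 = 36*29 = 8
  -> s = B^a = 8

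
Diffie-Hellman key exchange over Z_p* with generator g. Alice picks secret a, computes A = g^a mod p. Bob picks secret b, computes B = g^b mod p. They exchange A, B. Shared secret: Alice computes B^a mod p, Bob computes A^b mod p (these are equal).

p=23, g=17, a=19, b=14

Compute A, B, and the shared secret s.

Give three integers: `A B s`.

Answer: 5 9 13

Derivation:
A = 17^19 mod 23  (bits of 19 = 10011)
  bit 0 = 1: r = r^2 * 17 mod 23 = 1^2 * 17 = 1*17 = 17
  bit 1 = 0: r = r^2 mod 23 = 17^2 = 13
  bit 2 = 0: r = r^2 mod 23 = 13^2 = 8
  bit 3 = 1: r = r^2 * 17 mod 23 = 8^2 * 17 = 18*17 = 7
  bit 4 = 1: r = r^2 * 17 mod 23 = 7^2 * 17 = 3*17 = 5
  -> A = 5
B = 17^14 mod 23  (bits of 14 = 1110)
  bit 0 = 1: r = r^2 * 17 mod 23 = 1^2 * 17 = 1*17 = 17
  bit 1 = 1: r = r^2 * 17 mod 23 = 17^2 * 17 = 13*17 = 14
  bit 2 = 1: r = r^2 * 17 mod 23 = 14^2 * 17 = 12*17 = 20
  bit 3 = 0: r = r^2 mod 23 = 20^2 = 9
  -> B = 9
s = B^a = 9^19 mod 23  (bits of 19 = 10011)
  bit 0 = 1: r = r^2 * 9 mod 23 = 1^2 * 9 = 1*9 = 9
  bit 1 = 0: r = r^2 mod 23 = 9^2 = 12
  bit 2 = 0: r = r^2 mod 23 = 12^2 = 6
  bit 3 = 1: r = r^2 * 9 mod 23 = 6^2 * 9 = 13*9 = 2
  bit 4 = 1: r = r^2 * 9 mod 23 = 2^2 * 9 = 4*9 = 13
  -> s = B^a = 13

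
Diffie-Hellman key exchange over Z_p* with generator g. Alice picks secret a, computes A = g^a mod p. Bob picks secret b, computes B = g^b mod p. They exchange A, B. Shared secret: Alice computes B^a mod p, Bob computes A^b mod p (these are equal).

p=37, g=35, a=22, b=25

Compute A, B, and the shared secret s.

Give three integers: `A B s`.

A = 35^22 mod 37  (bits of 22 = 10110)
  bit 0 = 1: r = r^2 * 35 mod 37 = 1^2 * 35 = 1*35 = 35
  bit 1 = 0: r = r^2 mod 37 = 35^2 = 4
  bit 2 = 1: r = r^2 * 35 mod 37 = 4^2 * 35 = 16*35 = 5
  bit 3 = 1: r = r^2 * 35 mod 37 = 5^2 * 35 = 25*35 = 24
  bit 4 = 0: r = r^2 mod 37 = 24^2 = 21
  -> A = 21
B = 35^25 mod 37  (bits of 25 = 11001)
  bit 0 = 1: r = r^2 * 35 mod 37 = 1^2 * 35 = 1*35 = 35
  bit 1 = 1: r = r^2 * 35 mod 37 = 35^2 * 35 = 4*35 = 29
  bit 2 = 0: r = r^2 mod 37 = 29^2 = 27
  bit 3 = 0: r = r^2 mod 37 = 27^2 = 26
  bit 4 = 1: r = r^2 * 35 mod 37 = 26^2 * 35 = 10*35 = 17
  -> B = 17
s = B^a = 17^22 mod 37  (bits of 22 = 10110)
  bit 0 = 1: r = r^2 * 17 mod 37 = 1^2 * 17 = 1*17 = 17
  bit 1 = 0: r = r^2 mod 37 = 17^2 = 30
  bit 2 = 1: r = r^2 * 17 mod 37 = 30^2 * 17 = 12*17 = 19
  bit 3 = 1: r = r^2 * 17 mod 37 = 19^2 * 17 = 28*17 = 32
  bit 4 = 0: r = r^2 mod 37 = 32^2 = 25
  -> s = B^a = 25

Answer: 21 17 25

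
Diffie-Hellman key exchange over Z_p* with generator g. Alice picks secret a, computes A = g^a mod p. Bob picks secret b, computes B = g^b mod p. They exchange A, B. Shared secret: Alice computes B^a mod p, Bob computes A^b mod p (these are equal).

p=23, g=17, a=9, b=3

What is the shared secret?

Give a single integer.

A = 17^9 mod 23  (bits of 9 = 1001)
  bit 0 = 1: r = r^2 * 17 mod 23 = 1^2 * 17 = 1*17 = 17
  bit 1 = 0: r = r^2 mod 23 = 17^2 = 13
  bit 2 = 0: r = r^2 mod 23 = 13^2 = 8
  bit 3 = 1: r = r^2 * 17 mod 23 = 8^2 * 17 = 18*17 = 7
  -> A = 7
B = 17^3 mod 23  (bits of 3 = 11)
  bit 0 = 1: r = r^2 * 17 mod 23 = 1^2 * 17 = 1*17 = 17
  bit 1 = 1: r = r^2 * 17 mod 23 = 17^2 * 17 = 13*17 = 14
  -> B = 14
s = B^a = 14^9 mod 23  (bits of 9 = 1001)
  bit 0 = 1: r = r^2 * 14 mod 23 = 1^2 * 14 = 1*14 = 14
  bit 1 = 0: r = r^2 mod 23 = 14^2 = 12
  bit 2 = 0: r = r^2 mod 23 = 12^2 = 6
  bit 3 = 1: r = r^2 * 14 mod 23 = 6^2 * 14 = 13*14 = 21
  -> s = B^a = 21

Answer: 21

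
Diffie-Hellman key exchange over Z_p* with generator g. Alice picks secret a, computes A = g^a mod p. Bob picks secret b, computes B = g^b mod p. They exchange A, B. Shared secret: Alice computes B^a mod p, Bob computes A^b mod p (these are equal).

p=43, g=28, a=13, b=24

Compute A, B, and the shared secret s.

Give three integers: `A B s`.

A = 28^13 mod 43  (bits of 13 = 1101)
  bit 0 = 1: r = r^2 * 28 mod 43 = 1^2 * 28 = 1*28 = 28
  bit 1 = 1: r = r^2 * 28 mod 43 = 28^2 * 28 = 10*28 = 22
  bit 2 = 0: r = r^2 mod 43 = 22^2 = 11
  bit 3 = 1: r = r^2 * 28 mod 43 = 11^2 * 28 = 35*28 = 34
  -> A = 34
B = 28^24 mod 43  (bits of 24 = 11000)
  bit 0 = 1: r = r^2 * 28 mod 43 = 1^2 * 28 = 1*28 = 28
  bit 1 = 1: r = r^2 * 28 mod 43 = 28^2 * 28 = 10*28 = 22
  bit 2 = 0: r = r^2 mod 43 = 22^2 = 11
  bit 3 = 0: r = r^2 mod 43 = 11^2 = 35
  bit 4 = 0: r = r^2 mod 43 = 35^2 = 21
  -> B = 21
s = B^a = 21^13 mod 43  (bits of 13 = 1101)
  bit 0 = 1: r = r^2 * 21 mod 43 = 1^2 * 21 = 1*21 = 21
  bit 1 = 1: r = r^2 * 21 mod 43 = 21^2 * 21 = 11*21 = 16
  bit 2 = 0: r = r^2 mod 43 = 16^2 = 41
  bit 3 = 1: r = r^2 * 21 mod 43 = 41^2 * 21 = 4*21 = 41
  -> s = B^a = 41

Answer: 34 21 41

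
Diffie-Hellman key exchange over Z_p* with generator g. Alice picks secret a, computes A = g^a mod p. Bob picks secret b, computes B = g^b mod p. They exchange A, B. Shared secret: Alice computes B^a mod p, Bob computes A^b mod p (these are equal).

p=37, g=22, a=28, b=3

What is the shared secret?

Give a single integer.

A = 22^28 mod 37  (bits of 28 = 11100)
  bit 0 = 1: r = r^2 * 22 mod 37 = 1^2 * 22 = 1*22 = 22
  bit 1 = 1: r = r^2 * 22 mod 37 = 22^2 * 22 = 3*22 = 29
  bit 2 = 1: r = r^2 * 22 mod 37 = 29^2 * 22 = 27*22 = 2
  bit 3 = 0: r = r^2 mod 37 = 2^2 = 4
  bit 4 = 0: r = r^2 mod 37 = 4^2 = 16
  -> A = 16
B = 22^3 mod 37  (bits of 3 = 11)
  bit 0 = 1: r = r^2 * 22 mod 37 = 1^2 * 22 = 1*22 = 22
  bit 1 = 1: r = r^2 * 22 mod 37 = 22^2 * 22 = 3*22 = 29
  -> B = 29
s = B^a = 29^28 mod 37  (bits of 28 = 11100)
  bit 0 = 1: r = r^2 * 29 mod 37 = 1^2 * 29 = 1*29 = 29
  bit 1 = 1: r = r^2 * 29 mod 37 = 29^2 * 29 = 27*29 = 6
  bit 2 = 1: r = r^2 * 29 mod 37 = 6^2 * 29 = 36*29 = 8
  bit 3 = 0: r = r^2 mod 37 = 8^2 = 27
  bit 4 = 0: r = r^2 mod 37 = 27^2 = 26
  -> s = B^a = 26

Answer: 26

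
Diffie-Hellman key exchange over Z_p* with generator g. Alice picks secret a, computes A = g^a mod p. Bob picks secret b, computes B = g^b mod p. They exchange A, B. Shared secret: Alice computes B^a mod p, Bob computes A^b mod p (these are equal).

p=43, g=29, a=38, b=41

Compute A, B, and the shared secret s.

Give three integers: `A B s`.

A = 29^38 mod 43  (bits of 38 = 100110)
  bit 0 = 1: r = r^2 * 29 mod 43 = 1^2 * 29 = 1*29 = 29
  bit 1 = 0: r = r^2 mod 43 = 29^2 = 24
  bit 2 = 0: r = r^2 mod 43 = 24^2 = 17
  bit 3 = 1: r = r^2 * 29 mod 43 = 17^2 * 29 = 31*29 = 39
  bit 4 = 1: r = r^2 * 29 mod 43 = 39^2 * 29 = 16*29 = 34
  bit 5 = 0: r = r^2 mod 43 = 34^2 = 38
  -> A = 38
B = 29^41 mod 43  (bits of 41 = 101001)
  bit 0 = 1: r = r^2 * 29 mod 43 = 1^2 * 29 = 1*29 = 29
  bit 1 = 0: r = r^2 mod 43 = 29^2 = 24
  bit 2 = 1: r = r^2 * 29 mod 43 = 24^2 * 29 = 17*29 = 20
  bit 3 = 0: r = r^2 mod 43 = 20^2 = 13
  bit 4 = 0: r = r^2 mod 43 = 13^2 = 40
  bit 5 = 1: r = r^2 * 29 mod 43 = 40^2 * 29 = 9*29 = 3
  -> B = 3
s = B^a = 3^38 mod 43  (bits of 38 = 100110)
  bit 0 = 1: r = r^2 * 3 mod 43 = 1^2 * 3 = 1*3 = 3
  bit 1 = 0: r = r^2 mod 43 = 3^2 = 9
  bit 2 = 0: r = r^2 mod 43 = 9^2 = 38
  bit 3 = 1: r = r^2 * 3 mod 43 = 38^2 * 3 = 25*3 = 32
  bit 4 = 1: r = r^2 * 3 mod 43 = 32^2 * 3 = 35*3 = 19
  bit 5 = 0: r = r^2 mod 43 = 19^2 = 17
  -> s = B^a = 17

Answer: 38 3 17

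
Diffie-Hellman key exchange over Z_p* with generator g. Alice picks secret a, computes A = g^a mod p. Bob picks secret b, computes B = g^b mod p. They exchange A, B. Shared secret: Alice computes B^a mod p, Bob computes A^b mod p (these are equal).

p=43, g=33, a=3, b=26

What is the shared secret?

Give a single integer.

Answer: 16

Derivation:
A = 33^3 mod 43  (bits of 3 = 11)
  bit 0 = 1: r = r^2 * 33 mod 43 = 1^2 * 33 = 1*33 = 33
  bit 1 = 1: r = r^2 * 33 mod 43 = 33^2 * 33 = 14*33 = 32
  -> A = 32
B = 33^26 mod 43  (bits of 26 = 11010)
  bit 0 = 1: r = r^2 * 33 mod 43 = 1^2 * 33 = 1*33 = 33
  bit 1 = 1: r = r^2 * 33 mod 43 = 33^2 * 33 = 14*33 = 32
  bit 2 = 0: r = r^2 mod 43 = 32^2 = 35
  bit 3 = 1: r = r^2 * 33 mod 43 = 35^2 * 33 = 21*33 = 5
  bit 4 = 0: r = r^2 mod 43 = 5^2 = 25
  -> B = 25
s = B^a = 25^3 mod 43  (bits of 3 = 11)
  bit 0 = 1: r = r^2 * 25 mod 43 = 1^2 * 25 = 1*25 = 25
  bit 1 = 1: r = r^2 * 25 mod 43 = 25^2 * 25 = 23*25 = 16
  -> s = B^a = 16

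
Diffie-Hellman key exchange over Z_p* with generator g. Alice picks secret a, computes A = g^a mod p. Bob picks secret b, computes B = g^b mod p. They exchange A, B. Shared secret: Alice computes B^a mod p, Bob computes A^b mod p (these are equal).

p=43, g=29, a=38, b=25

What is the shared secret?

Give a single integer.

A = 29^38 mod 43  (bits of 38 = 100110)
  bit 0 = 1: r = r^2 * 29 mod 43 = 1^2 * 29 = 1*29 = 29
  bit 1 = 0: r = r^2 mod 43 = 29^2 = 24
  bit 2 = 0: r = r^2 mod 43 = 24^2 = 17
  bit 3 = 1: r = r^2 * 29 mod 43 = 17^2 * 29 = 31*29 = 39
  bit 4 = 1: r = r^2 * 29 mod 43 = 39^2 * 29 = 16*29 = 34
  bit 5 = 0: r = r^2 mod 43 = 34^2 = 38
  -> A = 38
B = 29^25 mod 43  (bits of 25 = 11001)
  bit 0 = 1: r = r^2 * 29 mod 43 = 1^2 * 29 = 1*29 = 29
  bit 1 = 1: r = r^2 * 29 mod 43 = 29^2 * 29 = 24*29 = 8
  bit 2 = 0: r = r^2 mod 43 = 8^2 = 21
  bit 3 = 0: r = r^2 mod 43 = 21^2 = 11
  bit 4 = 1: r = r^2 * 29 mod 43 = 11^2 * 29 = 35*29 = 26
  -> B = 26
s = B^a = 26^38 mod 43  (bits of 38 = 100110)
  bit 0 = 1: r = r^2 * 26 mod 43 = 1^2 * 26 = 1*26 = 26
  bit 1 = 0: r = r^2 mod 43 = 26^2 = 31
  bit 2 = 0: r = r^2 mod 43 = 31^2 = 15
  bit 3 = 1: r = r^2 * 26 mod 43 = 15^2 * 26 = 10*26 = 2
  bit 4 = 1: r = r^2 * 26 mod 43 = 2^2 * 26 = 4*26 = 18
  bit 5 = 0: r = r^2 mod 43 = 18^2 = 23
  -> s = B^a = 23

Answer: 23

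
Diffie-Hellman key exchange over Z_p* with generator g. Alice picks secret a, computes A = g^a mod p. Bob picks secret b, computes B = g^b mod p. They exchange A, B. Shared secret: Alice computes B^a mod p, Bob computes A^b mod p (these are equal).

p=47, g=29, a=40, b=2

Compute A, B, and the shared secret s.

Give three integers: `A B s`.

A = 29^40 mod 47  (bits of 40 = 101000)
  bit 0 = 1: r = r^2 * 29 mod 47 = 1^2 * 29 = 1*29 = 29
  bit 1 = 0: r = r^2 mod 47 = 29^2 = 42
  bit 2 = 1: r = r^2 * 29 mod 47 = 42^2 * 29 = 25*29 = 20
  bit 3 = 0: r = r^2 mod 47 = 20^2 = 24
  bit 4 = 0: r = r^2 mod 47 = 24^2 = 12
  bit 5 = 0: r = r^2 mod 47 = 12^2 = 3
  -> A = 3
B = 29^2 mod 47  (bits of 2 = 10)
  bit 0 = 1: r = r^2 * 29 mod 47 = 1^2 * 29 = 1*29 = 29
  bit 1 = 0: r = r^2 mod 47 = 29^2 = 42
  -> B = 42
s = B^a = 42^40 mod 47  (bits of 40 = 101000)
  bit 0 = 1: r = r^2 * 42 mod 47 = 1^2 * 42 = 1*42 = 42
  bit 1 = 0: r = r^2 mod 47 = 42^2 = 25
  bit 2 = 1: r = r^2 * 42 mod 47 = 25^2 * 42 = 14*42 = 24
  bit 3 = 0: r = r^2 mod 47 = 24^2 = 12
  bit 4 = 0: r = r^2 mod 47 = 12^2 = 3
  bit 5 = 0: r = r^2 mod 47 = 3^2 = 9
  -> s = B^a = 9

Answer: 3 42 9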